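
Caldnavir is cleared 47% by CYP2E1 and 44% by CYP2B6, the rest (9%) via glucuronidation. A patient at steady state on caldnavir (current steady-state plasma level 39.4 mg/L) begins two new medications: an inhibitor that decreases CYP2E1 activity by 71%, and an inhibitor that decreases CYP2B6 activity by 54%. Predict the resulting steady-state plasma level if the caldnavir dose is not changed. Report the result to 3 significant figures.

91.9 mg/L

The CYP2E1 pathway (47% of clearance) drops to 0.29× activity: 0.47 × 0.29 = 0.1363.
The CYP2B6 pathway (44% of clearance) falls to 0.46× activity: 0.44 × 0.46 = 0.2024.
The remaining 9% of clearance is unaffected.
CL_new/CL_old = 0.1363 + 0.2024 + 0.09 = 0.4287.
Steady-state plasma level ∝ 1/CL: new value = 39.4 / 0.4287 = 91.9 mg/L.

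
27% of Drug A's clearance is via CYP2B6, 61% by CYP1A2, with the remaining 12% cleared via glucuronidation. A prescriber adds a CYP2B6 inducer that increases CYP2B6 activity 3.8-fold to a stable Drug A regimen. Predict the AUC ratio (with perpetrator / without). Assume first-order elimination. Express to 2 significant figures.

0.57

The CYP2B6 pathway (27% of clearance) increases to 3.8× activity: 0.27 × 3.8 = 1.026.
CYP1A2 (61%) and the residual 12% are unaffected.
Relative clearance = 1.026 + 0.61 + 0.12 = 1.756.
Since AUC ∝ 1/CL, the ratio is 1 / 1.756 = 0.57.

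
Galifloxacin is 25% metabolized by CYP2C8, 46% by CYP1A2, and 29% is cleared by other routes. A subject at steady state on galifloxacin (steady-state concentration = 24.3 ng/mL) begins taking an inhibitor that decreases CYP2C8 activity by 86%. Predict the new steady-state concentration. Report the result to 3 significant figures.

The CYP2C8 pathway (25% of clearance) falls to 0.14× activity: 0.25 × 0.14 = 0.035.
CYP1A2 (46%) and the residual 29% are unaffected.
CL_new/CL_old = 0.035 + 0.46 + 0.29 = 0.785.
With dosing unchanged, steady-state concentration scales as 1/CL: 24.3 / 0.785 = 31.0 ng/mL.

31.0 ng/mL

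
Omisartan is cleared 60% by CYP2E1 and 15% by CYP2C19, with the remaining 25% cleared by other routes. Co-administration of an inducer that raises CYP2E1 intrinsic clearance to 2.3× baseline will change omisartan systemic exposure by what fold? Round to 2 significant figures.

0.56

The CYP2E1 pathway (60% of clearance) rises to 2.3× activity: 0.6 × 2.3 = 1.38.
CYP2C19 (15%) and the residual 25% are unaffected.
New clearance relative to baseline: 1.38 + 0.15 + 0.25 = 1.78.
Systemic exposure is inversely proportional to clearance, so the fold-change is 1 / 1.78 = 0.56.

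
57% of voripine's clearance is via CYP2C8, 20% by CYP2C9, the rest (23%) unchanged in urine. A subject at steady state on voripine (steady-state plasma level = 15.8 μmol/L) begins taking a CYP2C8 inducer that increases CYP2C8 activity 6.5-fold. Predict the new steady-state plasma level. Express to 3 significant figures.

The CYP2C8 pathway (57% of clearance) rises to 6.5× activity: 0.57 × 6.5 = 3.705.
CYP2C9 (20%) and the residual 23% are unaffected.
Relative clearance = 3.705 + 0.2 + 0.23 = 4.135.
With dosing unchanged, steady-state plasma level scales as 1/CL: 15.8 / 4.135 = 3.82 μmol/L.

3.82 μmol/L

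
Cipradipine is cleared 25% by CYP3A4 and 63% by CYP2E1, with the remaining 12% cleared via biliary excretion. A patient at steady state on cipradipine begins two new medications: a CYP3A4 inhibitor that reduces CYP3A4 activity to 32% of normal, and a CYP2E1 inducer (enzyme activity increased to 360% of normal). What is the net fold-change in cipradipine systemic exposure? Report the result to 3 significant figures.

The CYP3A4 pathway (25% of clearance) drops to 0.32× activity: 0.25 × 0.32 = 0.08.
The CYP2E1 pathway (63% of clearance) is boosted to 3.6× activity: 0.63 × 3.6 = 2.268.
The remaining 12% of clearance is unaffected.
Relative clearance = 0.08 + 2.268 + 0.12 = 2.468.
Systemic exposure ∝ 1/CL: fold-change = 1 / 2.468 = 0.405.

0.405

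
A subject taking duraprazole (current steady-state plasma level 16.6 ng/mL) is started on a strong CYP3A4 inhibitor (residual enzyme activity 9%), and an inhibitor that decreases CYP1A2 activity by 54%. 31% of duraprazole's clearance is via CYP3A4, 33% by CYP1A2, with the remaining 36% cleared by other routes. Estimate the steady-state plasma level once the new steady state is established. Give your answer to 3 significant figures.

30.8 ng/mL

The CYP3A4 pathway (31% of clearance) drops to 0.09× activity: 0.31 × 0.09 = 0.0279.
The CYP1A2 pathway (33% of clearance) is reduced to 0.46× activity: 0.33 × 0.46 = 0.1518.
Non-CYP routes (36%) are unchanged.
CL_new/CL_old = 0.0279 + 0.1518 + 0.36 = 0.5397.
New steady-state plasma level = 16.6 / 0.5397 = 30.8 ng/mL (concentration scales inversely with clearance).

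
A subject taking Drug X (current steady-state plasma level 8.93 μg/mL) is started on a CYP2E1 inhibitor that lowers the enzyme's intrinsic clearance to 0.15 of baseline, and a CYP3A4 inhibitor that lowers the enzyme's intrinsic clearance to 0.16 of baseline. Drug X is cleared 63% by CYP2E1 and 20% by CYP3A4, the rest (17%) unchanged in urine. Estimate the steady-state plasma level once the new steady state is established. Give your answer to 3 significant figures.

30.1 μg/mL

The CYP2E1 pathway (63% of clearance) drops to 0.15× activity: 0.63 × 0.15 = 0.0945.
The CYP3A4 pathway (20% of clearance) is reduced to 0.16× activity: 0.2 × 0.16 = 0.032.
Non-CYP routes (17%) are unchanged.
New clearance relative to baseline: 0.0945 + 0.032 + 0.17 = 0.2965.
New steady-state plasma level = 8.93 / 0.2965 = 30.1 μg/mL (concentration scales inversely with clearance).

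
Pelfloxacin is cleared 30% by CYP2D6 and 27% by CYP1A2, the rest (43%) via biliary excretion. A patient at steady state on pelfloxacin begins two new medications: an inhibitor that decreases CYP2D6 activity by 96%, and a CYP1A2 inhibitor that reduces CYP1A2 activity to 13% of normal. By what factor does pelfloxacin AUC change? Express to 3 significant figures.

2.10

The CYP2D6 pathway (30% of clearance) falls to 0.04× activity: 0.3 × 0.04 = 0.012.
The CYP1A2 pathway (27% of clearance) is reduced to 0.13× activity: 0.27 × 0.13 = 0.0351.
Non-CYP routes (43%) are unchanged.
New clearance relative to baseline: 0.012 + 0.0351 + 0.43 = 0.4771.
Because AUC varies inversely with clearance, the combined effect is 1 / 0.4771 = 2.10.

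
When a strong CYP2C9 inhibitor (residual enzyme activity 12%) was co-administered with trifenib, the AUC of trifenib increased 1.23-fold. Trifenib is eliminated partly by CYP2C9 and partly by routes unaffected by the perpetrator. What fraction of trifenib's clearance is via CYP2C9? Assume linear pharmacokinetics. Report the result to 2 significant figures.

0.21

CL'/CL = 1 / 1.23 = 0.813
0.12·fm + (1 − fm) = 0.813
fm = (0.813 − 1) / (0.12 − 1) = 0.21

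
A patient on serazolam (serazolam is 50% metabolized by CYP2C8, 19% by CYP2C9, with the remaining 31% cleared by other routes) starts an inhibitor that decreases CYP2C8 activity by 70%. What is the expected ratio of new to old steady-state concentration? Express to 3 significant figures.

1.54

CYP2C8: 0.5 × 0.3 = 0.15
CYP2C9: 0.19 (unchanged)
Other: 0.31 (unchanged)
New clearance relative to baseline: 0.15 + 0.19 + 0.31 = 0.65.
Steady-state concentration ratio = CL_old/CL_new = 1 / 0.65 = 1.54.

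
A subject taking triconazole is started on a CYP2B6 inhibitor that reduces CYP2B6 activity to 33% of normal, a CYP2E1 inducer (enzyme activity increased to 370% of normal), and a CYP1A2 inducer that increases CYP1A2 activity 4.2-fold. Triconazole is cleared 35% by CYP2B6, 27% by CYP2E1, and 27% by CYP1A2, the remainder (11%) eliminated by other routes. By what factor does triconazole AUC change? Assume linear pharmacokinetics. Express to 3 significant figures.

0.424

The CYP2B6 pathway (35% of clearance) is reduced to 0.33× activity: 0.35 × 0.33 = 0.1155.
The CYP2E1 pathway (27% of clearance) is boosted to 3.7× activity: 0.27 × 3.7 = 0.999.
The CYP1A2 pathway (27% of clearance) increases to 4.2× activity: 0.27 × 4.2 = 1.134.
Non-CYP routes (11%) are unchanged.
New clearance relative to baseline: 0.1155 + 0.999 + 1.134 + 0.11 = 2.3585.
Because AUC varies inversely with clearance, the combined effect is 1 / 2.3585 = 0.424.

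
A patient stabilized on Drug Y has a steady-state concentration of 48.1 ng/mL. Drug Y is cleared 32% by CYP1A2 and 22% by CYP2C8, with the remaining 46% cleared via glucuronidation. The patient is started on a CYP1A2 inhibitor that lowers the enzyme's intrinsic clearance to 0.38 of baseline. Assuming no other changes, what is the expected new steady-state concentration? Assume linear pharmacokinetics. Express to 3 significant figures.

60.0 ng/mL

The CYP1A2 pathway (32% of clearance) is reduced to 0.38× activity: 0.32 × 0.38 = 0.1216.
CYP2C8 (22%) and the residual 46% are unaffected.
CL_new/CL_old = 0.1216 + 0.22 + 0.46 = 0.8016.
New steady-state concentration = baseline ÷ relative clearance = 48.1 / 0.8016 = 60.0 ng/mL.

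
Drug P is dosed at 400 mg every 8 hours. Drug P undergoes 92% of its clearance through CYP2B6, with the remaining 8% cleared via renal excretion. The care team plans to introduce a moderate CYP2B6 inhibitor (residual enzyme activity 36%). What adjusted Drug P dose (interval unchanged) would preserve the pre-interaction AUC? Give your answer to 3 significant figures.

164 mg

CYP2B6: 0.92 × 0.36 = 0.3312
Other: 0.08 (unchanged)
New clearance relative to baseline: 0.3312 + 0.08 = 0.4112.
Exposure is unchanged when dose changes in proportion to clearance. New dose = 400 mg × 0.4112 = 164 mg.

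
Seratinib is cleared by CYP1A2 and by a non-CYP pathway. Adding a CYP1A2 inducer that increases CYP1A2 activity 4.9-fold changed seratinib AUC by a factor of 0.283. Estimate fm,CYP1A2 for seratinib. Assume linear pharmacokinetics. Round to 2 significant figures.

0.65

CL'/CL = 1 / 0.283 = 3.534
4.9·fm + (1 − fm) = 3.534
fm = (3.534 − 1) / (4.9 − 1) = 0.65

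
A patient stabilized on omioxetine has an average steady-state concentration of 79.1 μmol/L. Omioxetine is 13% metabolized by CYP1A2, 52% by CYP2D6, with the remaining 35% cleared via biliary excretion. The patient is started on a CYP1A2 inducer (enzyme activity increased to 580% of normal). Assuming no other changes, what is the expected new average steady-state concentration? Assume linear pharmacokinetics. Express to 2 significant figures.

49 μmol/L

The CYP1A2 pathway (13% of clearance) is boosted to 5.8× activity: 0.13 × 5.8 = 0.754.
CYP2D6 (52%) and the residual 35% are unaffected.
CL_new/CL_old = 0.754 + 0.52 + 0.35 = 1.624.
Average steady-state concentration ∝ 1/CL, so new value = 79.1 / 1.624 = 49 μmol/L.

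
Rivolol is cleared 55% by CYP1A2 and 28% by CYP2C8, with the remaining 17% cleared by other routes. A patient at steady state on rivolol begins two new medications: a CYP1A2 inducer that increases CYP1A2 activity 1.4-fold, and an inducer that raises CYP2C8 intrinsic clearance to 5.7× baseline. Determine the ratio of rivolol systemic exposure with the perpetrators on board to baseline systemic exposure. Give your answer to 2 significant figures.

CYP1A2: 0.55 × 1.4 = 0.77
CYP2C8: 0.28 × 5.7 = 1.596
Other: 0.17 (unchanged)
CL_new/CL_old = 0.77 + 1.596 + 0.17 = 2.536.
Net systemic exposure ratio = 1 / 2.536 = 0.39.

0.39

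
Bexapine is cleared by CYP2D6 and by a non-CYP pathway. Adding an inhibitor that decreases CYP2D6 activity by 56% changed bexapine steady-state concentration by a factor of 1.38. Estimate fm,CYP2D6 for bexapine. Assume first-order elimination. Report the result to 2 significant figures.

0.49

CL'/CL = 1 / 1.38 = 0.7246
0.44·fm + (1 − fm) = 0.7246
fm = (0.7246 − 1) / (0.44 − 1) = 0.49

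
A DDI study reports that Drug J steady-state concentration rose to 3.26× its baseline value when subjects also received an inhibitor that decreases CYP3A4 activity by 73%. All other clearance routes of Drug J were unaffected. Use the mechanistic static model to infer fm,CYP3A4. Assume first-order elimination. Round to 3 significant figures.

0.950

CL'/CL = 1 / 3.26 = 0.3067
0.27·fm + (1 − fm) = 0.3067
fm = (0.3067 − 1) / (0.27 − 1) = 0.950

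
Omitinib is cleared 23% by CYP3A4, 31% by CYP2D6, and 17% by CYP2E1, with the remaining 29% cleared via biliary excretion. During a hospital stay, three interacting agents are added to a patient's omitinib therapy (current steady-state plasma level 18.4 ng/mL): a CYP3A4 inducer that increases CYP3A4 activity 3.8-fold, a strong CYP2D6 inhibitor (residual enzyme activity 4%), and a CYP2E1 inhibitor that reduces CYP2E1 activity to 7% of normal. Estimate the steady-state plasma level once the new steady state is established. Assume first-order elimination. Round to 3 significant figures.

15.5 ng/mL

The CYP3A4 pathway (23% of clearance) increases to 3.8× activity: 0.23 × 3.8 = 0.874.
The CYP2D6 pathway (31% of clearance) drops to 0.04× activity: 0.31 × 0.04 = 0.0124.
The CYP2E1 pathway (17% of clearance) drops to 0.07× activity: 0.17 × 0.07 = 0.0119.
The remaining 29% of clearance is unaffected.
New clearance relative to baseline: 0.874 + 0.0124 + 0.0119 + 0.29 = 1.1883.
New steady-state plasma level = 18.4 / 1.1883 = 15.5 ng/mL (concentration scales inversely with clearance).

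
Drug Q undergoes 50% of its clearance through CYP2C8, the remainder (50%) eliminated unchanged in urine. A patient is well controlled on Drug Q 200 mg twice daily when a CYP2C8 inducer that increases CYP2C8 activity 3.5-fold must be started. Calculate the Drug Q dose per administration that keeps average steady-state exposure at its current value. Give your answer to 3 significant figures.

450 mg

The CYP2C8 pathway (50% of clearance) rises to 3.5× activity: 0.5 × 3.5 = 1.75.
The remaining 50% of clearance is unaffected.
Relative clearance = 1.75 + 0.5 = 2.25.
Exposure is unchanged when dose changes in proportion to clearance. New dose = 200 mg × 2.25 = 450 mg.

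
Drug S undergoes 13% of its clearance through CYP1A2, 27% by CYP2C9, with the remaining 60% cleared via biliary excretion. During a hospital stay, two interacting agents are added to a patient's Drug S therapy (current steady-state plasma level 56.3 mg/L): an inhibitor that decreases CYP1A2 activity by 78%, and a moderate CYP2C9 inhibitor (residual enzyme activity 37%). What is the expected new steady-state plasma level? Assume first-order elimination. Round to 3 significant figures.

77.3 mg/L

CYP1A2: 0.13 × 0.22 = 0.0286
CYP2C9: 0.27 × 0.37 = 0.0999
Other: 0.6 (unchanged)
New clearance relative to baseline: 0.0286 + 0.0999 + 0.6 = 0.7285.
Dividing the baseline by the relative clearance: 56.3 / 0.7285 = 77.3 mg/L.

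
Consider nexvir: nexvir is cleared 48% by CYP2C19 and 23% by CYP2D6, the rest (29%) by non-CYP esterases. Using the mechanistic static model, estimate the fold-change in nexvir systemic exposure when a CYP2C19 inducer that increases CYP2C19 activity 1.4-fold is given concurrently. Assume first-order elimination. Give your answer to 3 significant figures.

The CYP2C19 pathway (48% of clearance) increases to 1.4× activity: 0.48 × 1.4 = 0.672.
CYP2D6 (23%) and the residual 29% are unaffected.
CL_new/CL_old = 0.672 + 0.23 + 0.29 = 1.192.
Since systemic exposure ∝ 1/CL, the ratio is 1 / 1.192 = 0.839.

0.839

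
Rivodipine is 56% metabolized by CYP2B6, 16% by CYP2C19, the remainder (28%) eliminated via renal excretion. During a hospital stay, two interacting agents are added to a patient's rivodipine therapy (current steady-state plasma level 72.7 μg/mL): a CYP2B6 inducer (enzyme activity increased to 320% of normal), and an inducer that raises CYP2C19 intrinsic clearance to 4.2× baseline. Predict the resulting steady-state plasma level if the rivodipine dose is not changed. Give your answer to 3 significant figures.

26.5 μg/mL

The CYP2B6 pathway (56% of clearance) rises to 3.2× activity: 0.56 × 3.2 = 1.792.
The CYP2C19 pathway (16% of clearance) is boosted to 4.2× activity: 0.16 × 4.2 = 0.672.
Non-CYP routes (28%) are unchanged.
CL_new/CL_old = 1.792 + 0.672 + 0.28 = 2.744.
Dividing the baseline by the relative clearance: 72.7 / 2.744 = 26.5 μg/mL.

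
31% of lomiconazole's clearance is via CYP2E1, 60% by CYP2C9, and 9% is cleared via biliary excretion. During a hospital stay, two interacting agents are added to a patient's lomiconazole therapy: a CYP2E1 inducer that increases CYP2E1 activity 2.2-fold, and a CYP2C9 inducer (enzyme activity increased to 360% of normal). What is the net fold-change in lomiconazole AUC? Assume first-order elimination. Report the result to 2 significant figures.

The CYP2E1 pathway (31% of clearance) increases to 2.2× activity: 0.31 × 2.2 = 0.682.
The CYP2C9 pathway (60% of clearance) increases to 3.6× activity: 0.6 × 3.6 = 2.16.
The remaining 9% of clearance is unaffected.
New clearance relative to baseline: 0.682 + 2.16 + 0.09 = 2.932.
Because AUC varies inversely with clearance, the combined effect is 1 / 2.932 = 0.34.

0.34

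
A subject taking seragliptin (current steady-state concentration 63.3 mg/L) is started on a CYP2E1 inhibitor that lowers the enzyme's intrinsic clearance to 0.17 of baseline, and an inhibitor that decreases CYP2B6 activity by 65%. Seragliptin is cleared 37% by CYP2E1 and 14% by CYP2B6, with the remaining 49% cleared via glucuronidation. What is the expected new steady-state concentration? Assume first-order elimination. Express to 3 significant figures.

105 mg/L

CYP2E1: 0.37 × 0.17 = 0.0629
CYP2B6: 0.14 × 0.35 = 0.049
Other: 0.49 (unchanged)
CL_new/CL_old = 0.0629 + 0.049 + 0.49 = 0.6019.
Steady-state concentration ∝ 1/CL: new value = 63.3 / 0.6019 = 105 mg/L.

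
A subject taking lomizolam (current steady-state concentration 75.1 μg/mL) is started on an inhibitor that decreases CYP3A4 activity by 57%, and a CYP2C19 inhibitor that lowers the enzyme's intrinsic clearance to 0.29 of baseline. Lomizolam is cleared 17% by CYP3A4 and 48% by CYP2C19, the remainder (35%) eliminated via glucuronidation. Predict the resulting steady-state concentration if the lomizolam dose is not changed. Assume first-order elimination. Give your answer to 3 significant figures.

134 μg/mL

The CYP3A4 pathway (17% of clearance) falls to 0.43× activity: 0.17 × 0.43 = 0.0731.
The CYP2C19 pathway (48% of clearance) is reduced to 0.29× activity: 0.48 × 0.29 = 0.1392.
Non-CYP routes (35%) are unchanged.
CL_new/CL_old = 0.0731 + 0.1392 + 0.35 = 0.5623.
Steady-state concentration ∝ 1/CL: new value = 75.1 / 0.5623 = 134 μg/mL.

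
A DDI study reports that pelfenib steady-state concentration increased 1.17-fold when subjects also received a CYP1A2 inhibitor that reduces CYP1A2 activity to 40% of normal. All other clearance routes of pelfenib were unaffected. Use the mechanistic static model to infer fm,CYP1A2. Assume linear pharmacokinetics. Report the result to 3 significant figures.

CL'/CL = 1 / 1.17 = 0.8547
0.4·fm + (1 − fm) = 0.8547
fm = (0.8547 − 1) / (0.4 − 1) = 0.242

0.242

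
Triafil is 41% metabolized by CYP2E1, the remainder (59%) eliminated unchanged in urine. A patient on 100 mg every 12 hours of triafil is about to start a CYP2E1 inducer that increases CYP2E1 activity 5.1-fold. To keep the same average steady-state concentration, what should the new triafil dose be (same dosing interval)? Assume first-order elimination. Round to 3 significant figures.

268 mg

The CYP2E1 pathway (41% of clearance) rises to 5.1× activity: 0.41 × 5.1 = 2.091.
The remaining 59% of clearance is unaffected.
Relative clearance = 2.091 + 0.59 = 2.681.
Css,avg = (dose rate)/CL, so holding Css fixed requires dose ∝ CL: 100 × 2.681 = 268 mg.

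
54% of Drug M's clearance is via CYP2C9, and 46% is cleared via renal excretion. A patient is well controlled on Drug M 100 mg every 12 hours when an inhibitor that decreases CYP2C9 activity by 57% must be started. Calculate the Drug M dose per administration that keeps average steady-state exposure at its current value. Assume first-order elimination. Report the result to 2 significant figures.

69 mg

The CYP2C9 pathway (54% of clearance) falls to 0.43× activity: 0.54 × 0.43 = 0.2322.
Non-CYP routes (46%) are unchanged.
CL_new/CL_old = 0.2322 + 0.46 = 0.6922.
Css,avg = (dose rate)/CL, so holding Css fixed requires dose ∝ CL: 100 × 0.6922 = 69 mg.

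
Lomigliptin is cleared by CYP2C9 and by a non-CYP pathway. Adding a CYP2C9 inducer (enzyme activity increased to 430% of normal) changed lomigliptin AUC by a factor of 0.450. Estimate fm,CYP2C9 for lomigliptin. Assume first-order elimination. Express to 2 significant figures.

0.37

CL'/CL = 1 / 0.450 = 2.222
4.3·fm + (1 − fm) = 2.222
fm = (2.222 − 1) / (4.3 − 1) = 0.37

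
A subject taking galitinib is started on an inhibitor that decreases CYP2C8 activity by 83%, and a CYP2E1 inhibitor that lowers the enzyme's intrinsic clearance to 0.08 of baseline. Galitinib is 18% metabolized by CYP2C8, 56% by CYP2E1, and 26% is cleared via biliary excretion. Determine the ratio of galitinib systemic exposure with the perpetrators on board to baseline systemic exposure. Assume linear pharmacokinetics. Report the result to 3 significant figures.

The CYP2C8 pathway (18% of clearance) drops to 0.17× activity: 0.18 × 0.17 = 0.0306.
The CYP2E1 pathway (56% of clearance) drops to 0.08× activity: 0.56 × 0.08 = 0.0448.
Non-CYP routes (26%) are unchanged.
Relative clearance = 0.0306 + 0.0448 + 0.26 = 0.3354.
Net systemic exposure ratio = 1 / 0.3354 = 2.98.

2.98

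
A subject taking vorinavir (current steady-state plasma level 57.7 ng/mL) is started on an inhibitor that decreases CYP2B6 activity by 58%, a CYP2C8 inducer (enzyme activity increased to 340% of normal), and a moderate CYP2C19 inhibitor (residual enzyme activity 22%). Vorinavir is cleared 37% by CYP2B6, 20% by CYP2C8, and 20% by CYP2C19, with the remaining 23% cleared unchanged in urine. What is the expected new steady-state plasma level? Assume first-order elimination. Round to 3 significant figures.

The CYP2B6 pathway (37% of clearance) drops to 0.42× activity: 0.37 × 0.42 = 0.1554.
The CYP2C8 pathway (20% of clearance) rises to 3.4× activity: 0.2 × 3.4 = 0.68.
The CYP2C19 pathway (20% of clearance) is reduced to 0.22× activity: 0.2 × 0.22 = 0.044.
The remaining 23% of clearance is unaffected.
Relative clearance = 0.1554 + 0.68 + 0.044 + 0.23 = 1.1094.
Dividing the baseline by the relative clearance: 57.7 / 1.1094 = 52.0 ng/mL.

52.0 ng/mL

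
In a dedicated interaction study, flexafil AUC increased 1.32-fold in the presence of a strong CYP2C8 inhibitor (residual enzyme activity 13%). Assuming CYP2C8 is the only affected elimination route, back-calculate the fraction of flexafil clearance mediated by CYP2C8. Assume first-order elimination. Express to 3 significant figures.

Call the CYP2C8 fraction fm. After the interaction, CL_new/CL_old = fm × 0.13 + (1 − fm).
AUC ratio = 1 / (new CL fraction), so new CL fraction = 1 / 1.32 = 0.7576.
fm × 0.13 + 1 − fm = 0.7576  ⇒  fm × (0.13 − 1) = −0.2424  ⇒  fm = 0.279.

0.279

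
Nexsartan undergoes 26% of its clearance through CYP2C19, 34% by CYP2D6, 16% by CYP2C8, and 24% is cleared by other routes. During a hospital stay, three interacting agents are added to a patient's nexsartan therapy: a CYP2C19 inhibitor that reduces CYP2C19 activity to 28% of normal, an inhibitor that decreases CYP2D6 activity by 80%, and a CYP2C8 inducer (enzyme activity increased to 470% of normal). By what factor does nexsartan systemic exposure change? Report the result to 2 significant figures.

CYP2C19: 0.26 × 0.28 = 0.0728
CYP2D6: 0.34 × 0.2 = 0.068
CYP2C8: 0.16 × 4.7 = 0.752
Other: 0.24 (unchanged)
CL_new/CL_old = 0.0728 + 0.068 + 0.752 + 0.24 = 1.1328.
Systemic exposure ∝ 1/CL: fold-change = 1 / 1.1328 = 0.88.

0.88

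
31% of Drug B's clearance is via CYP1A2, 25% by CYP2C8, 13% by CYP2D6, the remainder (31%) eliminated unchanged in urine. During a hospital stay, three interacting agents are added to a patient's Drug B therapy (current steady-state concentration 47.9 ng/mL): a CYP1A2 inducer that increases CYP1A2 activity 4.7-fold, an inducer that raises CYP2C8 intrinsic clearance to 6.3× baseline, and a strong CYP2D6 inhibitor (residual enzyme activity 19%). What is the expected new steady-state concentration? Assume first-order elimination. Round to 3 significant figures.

The CYP1A2 pathway (31% of clearance) increases to 4.7× activity: 0.31 × 4.7 = 1.457.
The CYP2C8 pathway (25% of clearance) rises to 6.3× activity: 0.25 × 6.3 = 1.575.
The CYP2D6 pathway (13% of clearance) is reduced to 0.19× activity: 0.13 × 0.19 = 0.0247.
Non-CYP routes (31%) are unchanged.
CL_new/CL_old = 1.457 + 1.575 + 0.0247 + 0.31 = 3.3667.
Dividing the baseline by the relative clearance: 47.9 / 3.3667 = 14.2 ng/mL.

14.2 ng/mL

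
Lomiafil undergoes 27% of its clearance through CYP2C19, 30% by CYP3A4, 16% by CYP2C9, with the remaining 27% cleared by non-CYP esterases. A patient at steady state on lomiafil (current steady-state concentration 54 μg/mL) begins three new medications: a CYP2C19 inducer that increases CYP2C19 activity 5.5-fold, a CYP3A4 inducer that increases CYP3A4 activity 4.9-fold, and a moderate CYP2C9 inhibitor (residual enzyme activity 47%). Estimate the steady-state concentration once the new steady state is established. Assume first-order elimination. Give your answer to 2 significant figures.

The CYP2C19 pathway (27% of clearance) is boosted to 5.5× activity: 0.27 × 5.5 = 1.485.
The CYP3A4 pathway (30% of clearance) is boosted to 4.9× activity: 0.3 × 4.9 = 1.47.
The CYP2C9 pathway (16% of clearance) falls to 0.47× activity: 0.16 × 0.47 = 0.0752.
Non-CYP routes (27%) are unchanged.
CL_new/CL_old = 1.485 + 1.47 + 0.0752 + 0.27 = 3.3002.
Steady-state concentration ∝ 1/CL: new value = 54 / 3.3002 = 16 μg/mL.

16 μg/mL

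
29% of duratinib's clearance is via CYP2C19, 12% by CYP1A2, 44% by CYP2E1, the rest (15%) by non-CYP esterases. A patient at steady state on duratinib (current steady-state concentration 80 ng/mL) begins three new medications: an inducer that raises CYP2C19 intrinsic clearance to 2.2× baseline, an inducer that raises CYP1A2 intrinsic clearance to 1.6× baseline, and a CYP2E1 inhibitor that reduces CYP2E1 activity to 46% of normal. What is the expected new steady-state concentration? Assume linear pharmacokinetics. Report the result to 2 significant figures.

68 ng/mL

CYP2C19: 0.29 × 2.2 = 0.638
CYP1A2: 0.12 × 1.6 = 0.192
CYP2E1: 0.44 × 0.46 = 0.2024
Other: 0.15 (unchanged)
Relative clearance = 0.638 + 0.192 + 0.2024 + 0.15 = 1.1824.
Steady-state concentration ∝ 1/CL: new value = 80 / 1.1824 = 68 ng/mL.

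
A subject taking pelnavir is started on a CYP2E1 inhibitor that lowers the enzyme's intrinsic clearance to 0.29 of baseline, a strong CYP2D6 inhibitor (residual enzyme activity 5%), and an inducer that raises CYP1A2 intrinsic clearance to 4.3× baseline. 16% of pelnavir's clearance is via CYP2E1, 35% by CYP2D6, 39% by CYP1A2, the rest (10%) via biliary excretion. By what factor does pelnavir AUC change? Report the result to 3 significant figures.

0.543

The CYP2E1 pathway (16% of clearance) falls to 0.29× activity: 0.16 × 0.29 = 0.0464.
The CYP2D6 pathway (35% of clearance) is reduced to 0.05× activity: 0.35 × 0.05 = 0.0175.
The CYP1A2 pathway (39% of clearance) increases to 4.3× activity: 0.39 × 4.3 = 1.677.
Non-CYP routes (10%) are unchanged.
New clearance relative to baseline: 0.0464 + 0.0175 + 1.677 + 0.1 = 1.8409.
Net AUC ratio = 1 / 1.8409 = 0.543.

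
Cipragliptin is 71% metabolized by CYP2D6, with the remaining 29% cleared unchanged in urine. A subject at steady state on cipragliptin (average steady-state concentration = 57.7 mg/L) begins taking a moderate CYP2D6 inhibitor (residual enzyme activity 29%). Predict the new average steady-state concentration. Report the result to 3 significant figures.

The CYP2D6 pathway (71% of clearance) drops to 0.29× activity: 0.71 × 0.29 = 0.2059.
Non-CYP routes (29%) are unchanged.
Relative clearance = 0.2059 + 0.29 = 0.4959.
With dosing unchanged, average steady-state concentration scales as 1/CL: 57.7 / 0.4959 = 116 mg/L.

116 mg/L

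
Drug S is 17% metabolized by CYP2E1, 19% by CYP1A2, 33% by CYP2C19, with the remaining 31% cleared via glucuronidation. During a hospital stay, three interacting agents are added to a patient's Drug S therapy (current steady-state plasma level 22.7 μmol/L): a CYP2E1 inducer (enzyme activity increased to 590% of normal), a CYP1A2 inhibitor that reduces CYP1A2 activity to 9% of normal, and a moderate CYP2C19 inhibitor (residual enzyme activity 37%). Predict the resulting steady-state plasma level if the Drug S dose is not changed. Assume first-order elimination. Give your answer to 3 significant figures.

15.6 μmol/L

CYP2E1: 0.17 × 5.9 = 1.003
CYP1A2: 0.19 × 0.09 = 0.0171
CYP2C19: 0.33 × 0.37 = 0.1221
Other: 0.31 (unchanged)
New clearance relative to baseline: 1.003 + 0.0171 + 0.1221 + 0.31 = 1.4522.
New steady-state plasma level = 22.7 / 1.4522 = 15.6 μmol/L (concentration scales inversely with clearance).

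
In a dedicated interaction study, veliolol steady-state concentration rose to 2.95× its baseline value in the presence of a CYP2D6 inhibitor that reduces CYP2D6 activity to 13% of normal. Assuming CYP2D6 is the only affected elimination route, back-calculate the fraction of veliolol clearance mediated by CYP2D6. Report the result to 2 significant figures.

Let fm be the CYP2D6 fraction. New clearance relative to baseline = fm × 0.13 + (1 − fm).
Steady-state concentration ratio = 1 / (new CL fraction), so new CL fraction = 1 / 2.95 = 0.339.
fm × 0.13 + 1 − fm = 0.339  ⇒  fm × (0.13 − 1) = −0.661  ⇒  fm = 0.76.

0.76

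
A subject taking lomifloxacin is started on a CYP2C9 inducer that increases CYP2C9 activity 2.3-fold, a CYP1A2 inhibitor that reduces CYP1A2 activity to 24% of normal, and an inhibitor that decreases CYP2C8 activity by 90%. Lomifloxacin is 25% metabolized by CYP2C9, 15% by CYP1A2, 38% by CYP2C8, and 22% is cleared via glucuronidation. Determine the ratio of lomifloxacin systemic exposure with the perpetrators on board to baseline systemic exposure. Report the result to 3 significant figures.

CYP2C9: 0.25 × 2.3 = 0.575
CYP1A2: 0.15 × 0.24 = 0.036
CYP2C8: 0.38 × 0.1 = 0.038
Other: 0.22 (unchanged)
Relative clearance = 0.575 + 0.036 + 0.038 + 0.22 = 0.869.
Because systemic exposure varies inversely with clearance, the combined effect is 1 / 0.869 = 1.15.

1.15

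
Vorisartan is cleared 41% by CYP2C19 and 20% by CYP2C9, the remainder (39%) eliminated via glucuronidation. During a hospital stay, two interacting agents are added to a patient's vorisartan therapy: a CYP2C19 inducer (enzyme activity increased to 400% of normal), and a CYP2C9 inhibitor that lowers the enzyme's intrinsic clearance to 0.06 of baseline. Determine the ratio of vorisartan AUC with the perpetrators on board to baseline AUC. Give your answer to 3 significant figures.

0.490

The CYP2C19 pathway (41% of clearance) is boosted to 4× activity: 0.41 × 4 = 1.64.
The CYP2C9 pathway (20% of clearance) is reduced to 0.06× activity: 0.2 × 0.06 = 0.012.
The remaining 39% of clearance is unaffected.
CL_new/CL_old = 1.64 + 0.012 + 0.39 = 2.042.
Net AUC ratio = 1 / 2.042 = 0.490.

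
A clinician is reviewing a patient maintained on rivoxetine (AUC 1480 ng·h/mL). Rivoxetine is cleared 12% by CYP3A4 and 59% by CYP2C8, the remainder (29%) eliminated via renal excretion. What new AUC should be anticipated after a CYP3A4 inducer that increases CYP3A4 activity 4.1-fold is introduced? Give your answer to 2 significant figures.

1.1 × 10³ ng·h/mL

The CYP3A4 pathway (12% of clearance) increases to 4.1× activity: 0.12 × 4.1 = 0.492.
CYP2C8 (59%) and the residual 29% are unaffected.
New clearance relative to baseline: 0.492 + 0.59 + 0.29 = 1.372.
AUC ∝ 1/CL, so new value = 1480 / 1.372 = 1.1 × 10³ ng·h/mL.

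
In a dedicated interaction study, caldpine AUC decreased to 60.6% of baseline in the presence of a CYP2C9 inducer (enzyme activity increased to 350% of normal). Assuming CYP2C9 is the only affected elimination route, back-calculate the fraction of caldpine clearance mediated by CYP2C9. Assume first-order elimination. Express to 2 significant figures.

Call the CYP2C9 fraction fm. After the interaction, CL_new/CL_old = fm × 3.5 + (1 − fm).
AUC ratio = 1 / (new CL fraction), so new CL fraction = 1 / 0.606 = 1.65.
fm × 3.5 + 1 − fm = 1.65  ⇒  fm × (3.5 − 1) = 0.6502  ⇒  fm = 0.26.

0.26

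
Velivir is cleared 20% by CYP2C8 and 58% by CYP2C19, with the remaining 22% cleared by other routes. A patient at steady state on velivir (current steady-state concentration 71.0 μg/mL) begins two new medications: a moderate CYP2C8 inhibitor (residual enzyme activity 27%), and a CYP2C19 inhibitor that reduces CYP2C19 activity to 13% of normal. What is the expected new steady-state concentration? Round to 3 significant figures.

203 μg/mL

CYP2C8: 0.2 × 0.27 = 0.054
CYP2C19: 0.58 × 0.13 = 0.0754
Other: 0.22 (unchanged)
Relative clearance = 0.054 + 0.0754 + 0.22 = 0.3494.
Steady-state concentration ∝ 1/CL: new value = 71.0 / 0.3494 = 203 μg/mL.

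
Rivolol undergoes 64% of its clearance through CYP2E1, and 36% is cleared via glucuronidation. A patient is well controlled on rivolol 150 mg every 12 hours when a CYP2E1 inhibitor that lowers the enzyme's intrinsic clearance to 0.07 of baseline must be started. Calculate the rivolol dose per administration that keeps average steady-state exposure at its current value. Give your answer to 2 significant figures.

The CYP2E1 pathway (64% of clearance) falls to 0.07× activity: 0.64 × 0.07 = 0.0448.
Non-CYP routes (36%) are unchanged.
CL_new/CL_old = 0.0448 + 0.36 = 0.4048.
To maintain the same steady-state level, dose must scale with clearance: new dose = 150 × 0.4048 = 61 mg.

61 mg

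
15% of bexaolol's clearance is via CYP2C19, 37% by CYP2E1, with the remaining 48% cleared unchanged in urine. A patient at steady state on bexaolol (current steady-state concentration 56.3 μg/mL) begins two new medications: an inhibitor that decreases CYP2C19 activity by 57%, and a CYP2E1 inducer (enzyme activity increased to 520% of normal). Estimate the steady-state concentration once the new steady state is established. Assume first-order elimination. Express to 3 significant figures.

22.8 μg/mL

CYP2C19: 0.15 × 0.43 = 0.0645
CYP2E1: 0.37 × 5.2 = 1.924
Other: 0.48 (unchanged)
New clearance relative to baseline: 0.0645 + 1.924 + 0.48 = 2.4685.
Steady-state concentration ∝ 1/CL: new value = 56.3 / 2.4685 = 22.8 μg/mL.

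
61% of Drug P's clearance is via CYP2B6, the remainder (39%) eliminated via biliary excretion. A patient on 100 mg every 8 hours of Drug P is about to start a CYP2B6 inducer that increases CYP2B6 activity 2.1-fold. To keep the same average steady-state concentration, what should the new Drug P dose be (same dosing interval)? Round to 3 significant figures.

167 mg

The CYP2B6 pathway (61% of clearance) rises to 2.1× activity: 0.61 × 2.1 = 1.281.
The remaining 39% of clearance is unaffected.
CL_new/CL_old = 1.281 + 0.39 = 1.671.
To maintain the same steady-state level, dose must scale with clearance: new dose = 100 × 1.671 = 167 mg.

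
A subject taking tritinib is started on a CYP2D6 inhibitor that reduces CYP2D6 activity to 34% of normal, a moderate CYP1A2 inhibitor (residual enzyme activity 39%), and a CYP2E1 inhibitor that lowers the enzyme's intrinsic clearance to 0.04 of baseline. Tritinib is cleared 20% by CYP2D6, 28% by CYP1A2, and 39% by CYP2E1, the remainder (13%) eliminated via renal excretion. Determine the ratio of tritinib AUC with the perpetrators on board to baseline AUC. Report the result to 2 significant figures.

The CYP2D6 pathway (20% of clearance) falls to 0.34× activity: 0.2 × 0.34 = 0.068.
The CYP1A2 pathway (28% of clearance) drops to 0.39× activity: 0.28 × 0.39 = 0.1092.
The CYP2E1 pathway (39% of clearance) falls to 0.04× activity: 0.39 × 0.04 = 0.0156.
The remaining 13% of clearance is unaffected.
CL_new/CL_old = 0.068 + 0.1092 + 0.0156 + 0.13 = 0.3228.
AUC ∝ 1/CL: fold-change = 1 / 0.3228 = 3.1.

3.1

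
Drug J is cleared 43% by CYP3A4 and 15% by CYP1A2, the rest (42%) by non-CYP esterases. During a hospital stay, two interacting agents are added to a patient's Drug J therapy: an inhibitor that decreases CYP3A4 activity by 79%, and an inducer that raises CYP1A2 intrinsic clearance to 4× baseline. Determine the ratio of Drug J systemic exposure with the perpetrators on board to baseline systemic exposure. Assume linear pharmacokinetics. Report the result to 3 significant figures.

0.901

CYP3A4: 0.43 × 0.21 = 0.0903
CYP1A2: 0.15 × 4 = 0.6
Other: 0.42 (unchanged)
Relative clearance = 0.0903 + 0.6 + 0.42 = 1.1103.
Net systemic exposure ratio = 1 / 1.1103 = 0.901.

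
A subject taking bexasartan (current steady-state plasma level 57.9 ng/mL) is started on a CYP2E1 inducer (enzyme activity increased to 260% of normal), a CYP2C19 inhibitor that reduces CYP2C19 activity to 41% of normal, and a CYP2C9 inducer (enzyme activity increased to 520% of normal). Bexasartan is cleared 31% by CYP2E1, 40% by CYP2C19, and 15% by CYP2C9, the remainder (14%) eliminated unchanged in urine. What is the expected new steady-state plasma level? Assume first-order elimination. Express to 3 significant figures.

30.6 ng/mL

CYP2E1: 0.31 × 2.6 = 0.806
CYP2C19: 0.4 × 0.41 = 0.164
CYP2C9: 0.15 × 5.2 = 0.78
Other: 0.14 (unchanged)
Relative clearance = 0.806 + 0.164 + 0.78 + 0.14 = 1.89.
Dividing the baseline by the relative clearance: 57.9 / 1.89 = 30.6 ng/mL.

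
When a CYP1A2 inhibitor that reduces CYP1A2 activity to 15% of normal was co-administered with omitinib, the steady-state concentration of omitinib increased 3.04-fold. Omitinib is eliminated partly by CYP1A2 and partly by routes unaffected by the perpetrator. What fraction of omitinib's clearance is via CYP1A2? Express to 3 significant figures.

Write x for the fraction cleared via CYP1A2. The observed steady-state concentration change means clearance fell to 1/3.04 = 0.3289 of baseline.
Only the CYP1A2 route changed, so 0.3289 = x·0.15 + (1 − x), giving x = 0.789.

0.789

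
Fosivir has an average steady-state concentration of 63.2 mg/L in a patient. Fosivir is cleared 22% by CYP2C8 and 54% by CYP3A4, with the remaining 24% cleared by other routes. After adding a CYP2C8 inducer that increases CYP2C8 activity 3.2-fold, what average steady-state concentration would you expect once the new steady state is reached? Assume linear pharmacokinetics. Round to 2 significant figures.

CYP2C8: 0.22 × 3.2 = 0.704
CYP3A4: 0.54 (unchanged)
Other: 0.24 (unchanged)
Relative clearance = 0.704 + 0.54 + 0.24 = 1.484.
New average steady-state concentration = baseline ÷ relative clearance = 63.2 / 1.484 = 43 mg/L.

43 mg/L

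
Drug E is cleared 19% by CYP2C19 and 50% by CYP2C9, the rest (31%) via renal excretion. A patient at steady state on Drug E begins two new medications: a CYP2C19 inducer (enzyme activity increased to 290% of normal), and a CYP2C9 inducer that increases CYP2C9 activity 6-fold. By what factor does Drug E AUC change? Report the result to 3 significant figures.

The CYP2C19 pathway (19% of clearance) rises to 2.9× activity: 0.19 × 2.9 = 0.551.
The CYP2C9 pathway (50% of clearance) is boosted to 6× activity: 0.5 × 6 = 3.
Non-CYP routes (31%) are unchanged.
New clearance relative to baseline: 0.551 + 3 + 0.31 = 3.861.
Because AUC varies inversely with clearance, the combined effect is 1 / 3.861 = 0.259.

0.259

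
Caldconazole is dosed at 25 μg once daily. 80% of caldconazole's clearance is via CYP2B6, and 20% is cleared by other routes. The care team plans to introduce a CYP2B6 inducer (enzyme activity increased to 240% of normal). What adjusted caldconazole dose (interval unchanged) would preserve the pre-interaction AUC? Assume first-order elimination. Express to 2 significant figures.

CYP2B6: 0.8 × 2.4 = 1.92
Other: 0.2 (unchanged)
Relative clearance = 1.92 + 0.2 = 2.12.
To maintain the same steady-state level, dose must scale with clearance: new dose = 25 × 2.12 = 53 μg.

53 μg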